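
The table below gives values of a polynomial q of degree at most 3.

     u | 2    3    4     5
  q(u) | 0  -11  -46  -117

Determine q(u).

q(u) = -2u^3 + 6u^2 - 3u - 2

Write q(u) = au^3 + bu^2 + cu + d. Substituting each data point gives a linear system:
  8a + 4b + 2c + d = 0
  27a + 9b + 3c + d = -11
  64a + 16b + 4c + d = -46
  125a + 25b + 5c + d = -117
Solving the system yields a = -2, b = 6, c = -3, d = -2.
So q(u) = -2u^3 + 6u^2 - 3u - 2.
Check: q(5) = -117. ✓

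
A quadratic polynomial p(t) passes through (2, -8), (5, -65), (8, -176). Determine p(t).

Using the Lagrange interpolation formula with nodes 2, 5, 8:
  L_0(t) = (t - 5)(t - 8) / 18
  L_1(t) = (t - 2)(t - 8) / -9
  L_2(t) = (t - 2)(t - 5) / 18
Then p(t) = -8·L_0(t) - 65·L_1(t) - 176·L_2(t).
Expanding and collecting terms gives p(t) = -3t^2 + 2t.
Check: p(5) = -65. ✓

p(t) = -3t^2 + 2t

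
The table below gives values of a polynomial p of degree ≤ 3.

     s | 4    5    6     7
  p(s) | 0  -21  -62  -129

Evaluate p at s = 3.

Write p(s) = as^3 + bs^2 + cs + d. Substituting each data point gives a linear system:
  64a + 16b + 4c + d = 0
  125a + 25b + 5c + d = -21
  216a + 36b + 6c + d = -62
  343a + 49b + 7c + d = -129
Solving the system yields a = -1, b = 5, c = -5, d = 4.
So p(s) = -s^3 + 5s^2 - 5s + 4.
Then p(3) = 7.

7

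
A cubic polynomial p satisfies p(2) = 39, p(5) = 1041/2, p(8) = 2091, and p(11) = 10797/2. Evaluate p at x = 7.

Write p(x) = ax^3 + bx^2 + cx + d. Substituting each data point gives a linear system:
  8a + 4b + 2c + d = 39
  125a + 25b + 5c + d = 1041/2
  512a + 64b + 8c + d = 2091
  1331a + 121b + 11c + d = 10797/2
Solving the system yields a = 4, b = 1/2, c = 1, d = 3.
So p(x) = 4x^3 + (1/2)x^2 + x + 3.
Then p(7) = 2813/2.

2813/2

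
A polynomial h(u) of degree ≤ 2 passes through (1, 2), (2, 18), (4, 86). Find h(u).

Write h(u) = au^2 + bu + c. Substituting each data point gives a linear system:
  a + b + c = 2
  4a + 2b + c = 18
  16a + 4b + c = 86
Solving the system yields a = 6, b = -2, c = -2.
So h(u) = 6u^2 - 2u - 2.
Check: h(2) = 18. ✓

h(u) = 6u^2 - 2u - 2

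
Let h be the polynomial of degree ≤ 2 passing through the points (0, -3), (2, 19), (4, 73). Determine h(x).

Write h(x) = ax^2 + bx + c. Substituting each data point gives a linear system:
  c = -3
  4a + 2b + c = 19
  16a + 4b + c = 73
Solving the system yields a = 4, b = 3, c = -3.
So h(x) = 4x² + 3x - 3.
Check: h(4) = 73. ✓

h(x) = 4x^2 + 3x - 3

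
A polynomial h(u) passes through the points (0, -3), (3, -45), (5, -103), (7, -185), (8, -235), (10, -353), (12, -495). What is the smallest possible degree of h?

Divided differences on the nodes 0, 3, 5, 7, 8, 10, 12:
  order 0: -3  -45  -103  -185  -235  -353  -495
  order 1: -14  -29  -41  -50  -59  -71
  order 2: -3  -3  -3  -3  -3
  order 3: 0  0  0  0
  order 4: 0  0  0
  order 5: 0  0
  order 6: 0
The order-2 divided differences are all -3 (nonzero) and every higher order vanishes, so the data lies on a polynomial of degree exactly 2.

2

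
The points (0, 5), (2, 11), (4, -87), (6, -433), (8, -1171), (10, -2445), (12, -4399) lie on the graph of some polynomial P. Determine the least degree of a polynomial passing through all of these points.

Forward differences of the values at x = 0, 2, 4, 6, 8, 10, 12:
  P  : 5  11  -87  -433  -1171  -2445  -4399
  Δ  : 6  -98  -346  -738  -1274  -1954
  Δ^2: -104  -248  -392  -536  -680
  Δ^3: -144  -144  -144  -144
  Δ^4: 0  0  0
  Δ^5: 0  0
  Δ^6: 0
The third differences are constant (-144) and nonzero, while all higher differences vanish, so the minimal degree is 3.

3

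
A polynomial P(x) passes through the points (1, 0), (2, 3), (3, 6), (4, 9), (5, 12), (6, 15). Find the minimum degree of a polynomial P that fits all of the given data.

1

Forward differences of the values at x = 1, 2, 3, 4, 5, 6:
  P  : 0  3  6  9  12  15
  Δ  : 3  3  3  3  3
  Δ^2: 0  0  0  0
  Δ^3: 0  0  0
  Δ^4: 0  0
  Δ^5: 0
The first differences are constant (3) and nonzero, while all higher differences vanish, so the minimal degree is 1.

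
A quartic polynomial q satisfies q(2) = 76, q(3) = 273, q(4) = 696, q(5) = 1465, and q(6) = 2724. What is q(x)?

Write q(x) = ax^4 + bx^3 + cx^2 + dx + e. Substituting each data point gives a linear system:
  16a + 8b + 4c + 2d + e = 76
  81a + 27b + 9c + 3d + e = 273
  256a + 64b + 16c + 4d + e = 696
  625a + 125b + 25c + 5d + e = 1465
  1296a + 216b + 36c + 6d + e = 2724
Solving the system yields a = 1, b = 6, c = 4, d = -2, e = 0.
So q(x) = x⁴ + 6x³ + 4x² - 2x.
Check: q(6) = 2724. ✓

q(x) = x^4 + 6x^3 + 4x^2 - 2x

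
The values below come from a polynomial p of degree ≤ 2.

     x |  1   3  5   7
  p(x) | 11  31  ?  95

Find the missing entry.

59

On equispaced nodes a degree-2 polynomial has vanishing third forward difference, so
  - p(1) + 3·p(3) - 3·p(5) + p(7) = 0.
Substituting the known values and solving for p(5):
  -3·p(5) = -177
  p(5) = 59.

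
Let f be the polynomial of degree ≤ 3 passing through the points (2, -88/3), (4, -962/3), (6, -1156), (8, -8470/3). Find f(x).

Write f(x) = ax^3 + bx^2 + cx + d. Substituting each data point gives a linear system:
  8a + 4b + 2c + d = -88/3
  64a + 16b + 4c + d = -962/3
  216a + 36b + 6c + d = -1156
  512a + 64b + 8c + d = -8470/3
Solving the system yields a = -6, b = 4, c = -5/3, d = 6.
So f(x) = -6x^3 + 4x^2 - (5/3)x + 6.
Check: f(6) = -1156. ✓

f(x) = -6x^3 + 4x^2 - (5/3)x + 6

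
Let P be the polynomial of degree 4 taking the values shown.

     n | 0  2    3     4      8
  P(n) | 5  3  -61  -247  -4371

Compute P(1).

11

Using the Lagrange interpolation formula with nodes 0, 2, 3, 4, 8:
  L_0(n) = (n - 2)(n - 3)(n - 4)(n - 8) / 192
  L_1(n) = n(n - 3)(n - 4)(n - 8) / -24
  L_2(n) = n(n - 2)(n - 4)(n - 8) / 15
  L_3(n) = n(n - 2)(n - 3)(n - 8) / -32
  L_4(n) = n(n - 2)(n - 3)(n - 4) / 960
Then P(n) = 5·L_0(n) + 3·L_1(n) - 61·L_2(n) - 247·L_3(n) - 4371·L_4(n).
Expanding and collecting terms gives P(n) = -n^4 - n^3 + 3n^2 + 5n + 5.
Evaluating at n = 1: P(1) = 11.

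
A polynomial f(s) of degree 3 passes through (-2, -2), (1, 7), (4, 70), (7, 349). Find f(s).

Write f(s) = as^3 + bs^2 + cs + d. Substituting each data point gives a linear system:
  -8a + 4b - 2c + d = -2
  a + b + c + d = 7
  64a + 16b + 4c + d = 70
  343a + 49b + 7c + d = 349
Solving the system yields a = 1, b = 0, c = 0, d = 6.
So f(s) = s^3 + 6.
Check: f(7) = 349. ✓

f(s) = s^3 + 6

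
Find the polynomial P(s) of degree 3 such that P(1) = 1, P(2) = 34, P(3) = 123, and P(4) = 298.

P(s) = 5s^3 - 2s^2 + 4s - 6

Write P(s) = as^3 + bs^2 + cs + d. Substituting each data point gives a linear system:
  a + b + c + d = 1
  8a + 4b + 2c + d = 34
  27a + 9b + 3c + d = 123
  64a + 16b + 4c + d = 298
Solving the system yields a = 5, b = -2, c = 4, d = -6.
So P(s) = 5s³ - 2s² + 4s - 6.
Check: P(3) = 123. ✓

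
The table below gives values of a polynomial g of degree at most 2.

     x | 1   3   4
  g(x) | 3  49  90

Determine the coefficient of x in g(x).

Write g(x) = ax^2 + bx + c. Substituting each data point gives a linear system:
  a + b + c = 3
  9a + 3b + c = 49
  16a + 4b + c = 90
Solving the system yields a = 6, b = -1, c = -2.
So g(x) = 6x^2 - x - 2.
The coefficient of x is -1.

-1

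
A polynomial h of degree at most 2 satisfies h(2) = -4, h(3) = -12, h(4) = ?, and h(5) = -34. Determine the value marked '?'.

On equispaced nodes a degree-2 polynomial has vanishing third forward difference, so
  - h(2) + 3·h(3) - 3·h(4) + h(5) = 0.
Substituting the known values and solving for h(4):
  -3·h(4) = 66
  h(4) = -22.

-22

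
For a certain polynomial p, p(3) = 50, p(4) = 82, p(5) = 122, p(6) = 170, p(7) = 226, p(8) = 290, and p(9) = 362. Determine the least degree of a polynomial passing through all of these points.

2

Forward differences of the values at u = 3, 4, 5, 6, 7, 8, 9:
  p  : 50  82  122  170  226  290  362
  Δ  : 32  40  48  56  64  72
  Δ^2: 8  8  8  8  8
  Δ^3: 0  0  0  0
  Δ^4: 0  0  0
  Δ^5: 0  0
  Δ^6: 0
The second differences are constant (8) and nonzero, while all higher differences vanish, so the minimal degree is 2.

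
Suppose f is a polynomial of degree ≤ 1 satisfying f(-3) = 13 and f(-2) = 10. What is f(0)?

4

Using the Lagrange interpolation formula with nodes -3, -2:
  L_0(x) = (x + 2) / -1
  L_1(x) = (x + 3) / 1
Then f(x) = 13·L_0(x) + 10·L_1(x).
Expanding and collecting terms gives f(x) = -3x + 4.
Evaluating at x = 0: f(0) = 4.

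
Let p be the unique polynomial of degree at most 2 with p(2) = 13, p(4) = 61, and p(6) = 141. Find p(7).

193

Write p(n) = an^2 + bn + c. Substituting each data point gives a linear system:
  4a + 2b + c = 13
  16a + 4b + c = 61
  36a + 6b + c = 141
Solving the system yields a = 4, b = 0, c = -3.
So p(n) = 4n^2 - 3.
Then p(7) = 193.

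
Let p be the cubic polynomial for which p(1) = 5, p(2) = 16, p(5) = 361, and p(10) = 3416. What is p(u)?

p(u) = 4u^3 - 6u^2 + u + 6

Write p(u) = au^3 + bu^2 + cu + d. Substituting each data point gives a linear system:
  a + b + c + d = 5
  8a + 4b + 2c + d = 16
  125a + 25b + 5c + d = 361
  1000a + 100b + 10c + d = 3416
Solving the system yields a = 4, b = -6, c = 1, d = 6.
So p(u) = 4u^3 - 6u^2 + u + 6.
Check: p(1) = 5. ✓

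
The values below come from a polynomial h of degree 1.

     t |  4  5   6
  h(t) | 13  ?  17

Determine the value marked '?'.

15

The 2 known points determine the degree-1 polynomial uniquely.
Write h(t) = at + b. Substituting each data point gives a linear system:
  4a + b = 13
  6a + b = 17
Solving the system yields a = 2, b = 5.
So h(t) = 2t + 5.
Then h(5) = 15.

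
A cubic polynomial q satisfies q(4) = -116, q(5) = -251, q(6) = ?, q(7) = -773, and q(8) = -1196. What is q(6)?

On equispaced nodes a degree-3 polynomial has vanishing fourth forward difference, so
  q(4) - 4·q(5) + 6·q(6) - 4·q(7) + q(8) = 0.
Substituting the known values and solving for q(6):
  6·q(6) = -2784
  q(6) = -464.

-464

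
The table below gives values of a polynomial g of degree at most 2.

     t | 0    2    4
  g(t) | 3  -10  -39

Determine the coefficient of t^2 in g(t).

-2

Write g(t) = at^2 + bt + c. Substituting each data point gives a linear system:
  c = 3
  4a + 2b + c = -10
  16a + 4b + c = -39
Solving the system yields a = -2, b = -5/2, c = 3.
So g(t) = -2t^2 - (5/2)t + 3.
The leading coefficient is -2.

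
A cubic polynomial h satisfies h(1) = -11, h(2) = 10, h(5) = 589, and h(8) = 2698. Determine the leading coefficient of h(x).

6

Write h(x) = ax^3 + bx^2 + cx + d. Substituting each data point gives a linear system:
  a + b + c + d = -11
  8a + 4b + 2c + d = 10
  125a + 25b + 5c + d = 589
  512a + 64b + 8c + d = 2698
Solving the system yields a = 6, b = -5, c = -6, d = -6.
So h(x) = 6x^3 - 5x^2 - 6x - 6.
The leading coefficient is 6.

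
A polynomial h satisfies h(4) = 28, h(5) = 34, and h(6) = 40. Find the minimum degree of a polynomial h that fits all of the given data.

Divided differences on the nodes 4, 5, 6:
  order 0: 28  34  40
  order 1: 6  6
  order 2: 0
The order-1 divided differences are all 6 (nonzero) and every higher order vanishes, so the data lies on a polynomial of degree exactly 1.

1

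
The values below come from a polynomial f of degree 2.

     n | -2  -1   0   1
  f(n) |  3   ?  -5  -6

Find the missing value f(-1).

On equispaced nodes a degree-2 polynomial has vanishing third forward difference, so
  - f(-2) + 3·f(-1) - 3·f(0) + f(1) = 0.
Substituting the known values and solving for f(-1):
  3·f(-1) = -6
  f(-1) = -2.

-2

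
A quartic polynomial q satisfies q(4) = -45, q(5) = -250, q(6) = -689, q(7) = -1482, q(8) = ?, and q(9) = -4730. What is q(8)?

On equispaced nodes a degree-4 polynomial has vanishing fifth forward difference, so
  - q(4) + 5·q(5) - 10·q(6) + 10·q(7) - 5·q(8) + q(9) = 0.
Substituting the known values and solving for q(8):
  -5·q(8) = 13865
  q(8) = -2773.

-2773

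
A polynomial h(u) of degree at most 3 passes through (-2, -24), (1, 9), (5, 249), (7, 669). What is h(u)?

Write h(u) = au^3 + bu^2 + cu + d. Substituting each data point gives a linear system:
  -8a + 4b - 2c + d = -24
  a + b + c + d = 9
  125a + 25b + 5c + d = 249
  343a + 49b + 7c + d = 669
Solving the system yields a = 2, b = -1, c = 4, d = 4.
So h(u) = 2u^3 - u^2 + 4u + 4.
Check: h(5) = 249. ✓

h(u) = 2u^3 - u^2 + 4u + 4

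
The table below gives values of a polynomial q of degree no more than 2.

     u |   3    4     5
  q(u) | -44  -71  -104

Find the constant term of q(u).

1

Write q(u) = au^2 + bu + c. Substituting each data point gives a linear system:
  9a + 3b + c = -44
  16a + 4b + c = -71
  25a + 5b + c = -104
Solving the system yields a = -3, b = -6, c = 1.
So q(u) = -3u^2 - 6u + 1.
The constant term is 1.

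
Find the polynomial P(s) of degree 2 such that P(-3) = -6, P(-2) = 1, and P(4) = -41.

P(s) = -2s^2 - 3s + 3

Using the Lagrange interpolation formula with nodes -3, -2, 4:
  L_0(s) = (s + 2)(s - 4) / 7
  L_1(s) = (s + 3)(s - 4) / -6
  L_2(s) = (s + 3)(s + 2) / 42
Then P(s) = -6·L_0(s) + 1·L_1(s) - 41·L_2(s).
Expanding and collecting terms gives P(s) = -2s^2 - 3s + 3.
Check: P(-3) = -6. ✓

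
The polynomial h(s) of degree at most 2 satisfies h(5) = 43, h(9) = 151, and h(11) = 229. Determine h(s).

h(s) = 2s^2 - s - 2

Write h(s) = as^2 + bs + c. Substituting each data point gives a linear system:
  25a + 5b + c = 43
  81a + 9b + c = 151
  121a + 11b + c = 229
Solving the system yields a = 2, b = -1, c = -2.
So h(s) = 2s² - s - 2.
Check: h(5) = 43. ✓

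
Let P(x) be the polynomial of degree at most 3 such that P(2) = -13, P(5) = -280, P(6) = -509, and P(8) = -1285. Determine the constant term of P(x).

Write P(x) = ax^3 + bx^2 + cx + d. Substituting each data point gives a linear system:
  8a + 4b + 2c + d = -13
  125a + 25b + 5c + d = -280
  216a + 36b + 6c + d = -509
  512a + 64b + 8c + d = -1285
Solving the system yields a = -3, b = 4, c = 0, d = -5.
So P(x) = -3x³ + 4x² - 5.
The constant term is -5.

-5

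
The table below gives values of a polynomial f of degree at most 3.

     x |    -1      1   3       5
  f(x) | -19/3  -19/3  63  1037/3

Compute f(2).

Forward differences of the values at x = -1, 1, 3, 5:
  f  : -19/3  -19/3  63  1037/3
  Δ  : 0  208/3  848/3
  Δ^2: 208/3  640/3
  Δ^3: 144
The third differences are constant, confirming degree 3.
Interpolating (Newton forward form) and evaluating at x = 2 gives f(2) = 32/3.

32/3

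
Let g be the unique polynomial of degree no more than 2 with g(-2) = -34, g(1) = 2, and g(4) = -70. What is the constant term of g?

2

Write g(s) = as^2 + bs + c. Substituting each data point gives a linear system:
  4a - 2b + c = -34
  a + b + c = 2
  16a + 4b + c = -70
Solving the system yields a = -6, b = 6, c = 2.
So g(s) = -6s^2 + 6s + 2.
The constant term is 2.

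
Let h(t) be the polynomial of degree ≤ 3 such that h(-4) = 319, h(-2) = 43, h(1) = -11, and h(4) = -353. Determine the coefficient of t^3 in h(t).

-5

Write h(t) = at^3 + bt^2 + ct + d. Substituting each data point gives a linear system:
  -64a + 16b - 4c + d = 319
  -8a + 4b - 2c + d = 43
  a + b + c + d = -11
  64a + 16b + 4c + d = -353
Solving the system yields a = -5, b = -1, c = -4, d = -1.
So h(t) = -5t³ - t² - 4t - 1.
The leading coefficient is -5.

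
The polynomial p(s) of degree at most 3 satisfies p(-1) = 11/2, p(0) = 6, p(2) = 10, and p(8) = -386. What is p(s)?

p(s) = -s^3 + (3/2)s^2 + 3s + 6

Write p(s) = as^3 + bs^2 + cs + d. Substituting each data point gives a linear system:
  -a + b - c + d = 11/2
  d = 6
  8a + 4b + 2c + d = 10
  512a + 64b + 8c + d = -386
Solving the system yields a = -1, b = 3/2, c = 3, d = 6.
So p(s) = -s^3 + (3/2)s^2 + 3s + 6.
Check: p(0) = 6. ✓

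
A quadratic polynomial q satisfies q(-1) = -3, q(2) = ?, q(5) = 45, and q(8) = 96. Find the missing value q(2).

12

On equispaced nodes a degree-2 polynomial has vanishing third forward difference, so
  - q(-1) + 3·q(2) - 3·q(5) + q(8) = 0.
Substituting the known values and solving for q(2):
  3·q(2) = 36
  q(2) = 12.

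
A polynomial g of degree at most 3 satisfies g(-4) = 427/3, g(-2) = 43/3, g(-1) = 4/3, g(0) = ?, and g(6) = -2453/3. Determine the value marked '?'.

The 4 known points determine the degree-3 polynomial uniquely.
Write g(s) = as^3 + bs^2 + cs + d. Substituting each data point gives a linear system:
  -64a + 16b - 4c + d = 427/3
  -8a + 4b - 2c + d = 43/3
  -a + b - c + d = 4/3
  216a + 36b + 6c + d = -2453/3
Solving the system yields a = -3, b = -4, c = -4, d = -5/3.
So g(s) = -3s^3 - 4s^2 - 4s - 5/3.
Then g(0) = -5/3.

-5/3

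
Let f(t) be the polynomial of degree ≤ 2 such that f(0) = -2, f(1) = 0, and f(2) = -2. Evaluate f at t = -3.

-32

Forward differences of the values at t = 0, 1, 2:
  f  : -2  0  -2
  Δ  : 2  -2
  Δ^2: -4
The second differences are constant, confirming degree 2.
Interpolating (Newton forward form) and evaluating at t = -3 gives f(-3) = -32.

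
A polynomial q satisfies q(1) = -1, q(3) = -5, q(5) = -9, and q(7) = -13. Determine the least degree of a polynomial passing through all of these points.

Forward differences of the values at s = 1, 3, 5, 7:
  q  : -1  -5  -9  -13
  Δ  : -4  -4  -4
  Δ^2: 0  0
  Δ^3: 0
The first differences are constant (-4) and nonzero, while all higher differences vanish, so the minimal degree is 1.

1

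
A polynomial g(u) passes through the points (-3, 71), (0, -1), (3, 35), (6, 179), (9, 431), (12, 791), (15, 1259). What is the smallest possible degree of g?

2

Forward differences of the values at u = -3, 0, 3, 6, 9, 12, 15:
  g  : 71  -1  35  179  431  791  1259
  Δ  : -72  36  144  252  360  468
  Δ^2: 108  108  108  108  108
  Δ^3: 0  0  0  0
  Δ^4: 0  0  0
  Δ^5: 0  0
  Δ^6: 0
The second differences are constant (108) and nonzero, while all higher differences vanish, so the minimal degree is 2.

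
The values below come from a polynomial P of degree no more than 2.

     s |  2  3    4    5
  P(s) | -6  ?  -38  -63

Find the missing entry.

The 3 known points determine the degree-2 polynomial uniquely.
Write P(s) = as^2 + bs + c. Substituting each data point gives a linear system:
  4a + 2b + c = -6
  16a + 4b + c = -38
  25a + 5b + c = -63
Solving the system yields a = -3, b = 2, c = 2.
So P(s) = -3s^2 + 2s + 2.
Then P(3) = -19.

-19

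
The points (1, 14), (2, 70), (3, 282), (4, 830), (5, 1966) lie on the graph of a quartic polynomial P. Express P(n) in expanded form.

Write P(n) = an^4 + bn^3 + cn^2 + dn + e. Substituting each data point gives a linear system:
  a + b + c + d + e = 14
  16a + 8b + 4c + 2d + e = 70
  81a + 27b + 9c + 3d + e = 282
  256a + 64b + 16c + 4d + e = 830
  625a + 125b + 25c + 5d + e = 1966
Solving the system yields a = 3, b = 0, c = 3, d = 2, e = 6.
So P(n) = 3n^4 + 3n^2 + 2n + 6.
Check: P(3) = 282. ✓

P(n) = 3n^4 + 3n^2 + 2n + 6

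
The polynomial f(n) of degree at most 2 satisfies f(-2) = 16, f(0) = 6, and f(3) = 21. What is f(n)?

Write f(n) = an^2 + bn + c. Substituting each data point gives a linear system:
  4a - 2b + c = 16
  c = 6
  9a + 3b + c = 21
Solving the system yields a = 2, b = -1, c = 6.
So f(n) = 2n^2 - n + 6.
Check: f(0) = 6. ✓

f(n) = 2n^2 - n + 6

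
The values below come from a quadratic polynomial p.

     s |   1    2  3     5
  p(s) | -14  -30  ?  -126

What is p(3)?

-54

The 3 known points determine the degree-2 polynomial uniquely.
Write p(s) = as^2 + bs + c. Substituting each data point gives a linear system:
  a + b + c = -14
  4a + 2b + c = -30
  25a + 5b + c = -126
Solving the system yields a = -4, b = -4, c = -6.
So p(s) = -4s^2 - 4s - 6.
Then p(3) = -54.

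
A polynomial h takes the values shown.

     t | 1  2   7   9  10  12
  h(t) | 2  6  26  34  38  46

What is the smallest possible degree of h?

Divided differences on the nodes 1, 2, 7, 9, 10, 12:
  order 0: 2  6  26  34  38  46
  order 1: 4  4  4  4  4
  order 2: 0  0  0  0
  order 3: 0  0  0
  order 4: 0  0
  order 5: 0
The order-1 divided differences are all 4 (nonzero) and every higher order vanishes, so the data lies on a polynomial of degree exactly 1.

1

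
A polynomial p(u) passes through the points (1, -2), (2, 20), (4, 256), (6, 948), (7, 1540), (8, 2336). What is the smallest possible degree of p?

Divided differences on the nodes 1, 2, 4, 6, 7, 8:
  order 0: -2  20  256  948  1540  2336
  order 1: 22  118  346  592  796
  order 2: 32  57  82  102
  order 3: 5  5  5
  order 4: 0  0
  order 5: 0
The order-3 divided differences are all 5 (nonzero) and every higher order vanishes, so the data lies on a polynomial of degree exactly 3.

3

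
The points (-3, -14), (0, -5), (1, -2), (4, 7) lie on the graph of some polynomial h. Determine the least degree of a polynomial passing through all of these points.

Divided differences on the nodes -3, 0, 1, 4:
  order 0: -14  -5  -2  7
  order 1: 3  3  3
  order 2: 0  0
  order 3: 0
The order-1 divided differences are all 3 (nonzero) and every higher order vanishes, so the data lies on a polynomial of degree exactly 1.

1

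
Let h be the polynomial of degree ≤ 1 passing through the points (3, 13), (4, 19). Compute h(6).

31

Using the Lagrange interpolation formula with nodes 3, 4:
  L_0(t) = (t - 4) / -1
  L_1(t) = (t - 3) / 1
Then h(t) = 13·L_0(t) + 19·L_1(t).
Expanding and collecting terms gives h(t) = 6t - 5.
Evaluating at t = 6: h(6) = 31.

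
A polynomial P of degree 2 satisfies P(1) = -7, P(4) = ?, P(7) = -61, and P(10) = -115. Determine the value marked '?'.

The 3 known points determine the degree-2 polynomial uniquely.
Write P(t) = at^2 + bt + c. Substituting each data point gives a linear system:
  a + b + c = -7
  49a + 7b + c = -61
  100a + 10b + c = -115
Solving the system yields a = -1, b = -1, c = -5.
So P(t) = -t^2 - t - 5.
Then P(4) = -25.

-25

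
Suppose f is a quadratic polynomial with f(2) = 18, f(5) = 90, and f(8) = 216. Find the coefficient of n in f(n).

Write f(n) = an^2 + bn + c. Substituting each data point gives a linear system:
  4a + 2b + c = 18
  25a + 5b + c = 90
  64a + 8b + c = 216
Solving the system yields a = 3, b = 3, c = 0.
So f(n) = 3n^2 + 3n.
The coefficient of n is 3.

3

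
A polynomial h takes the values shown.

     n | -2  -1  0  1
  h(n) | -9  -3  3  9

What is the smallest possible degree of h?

Forward differences of the values at n = -2, -1, 0, 1:
  h  : -9  -3  3  9
  Δ  : 6  6  6
  Δ^2: 0  0
  Δ^3: 0
The first differences are constant (6) and nonzero, while all higher differences vanish, so the minimal degree is 1.

1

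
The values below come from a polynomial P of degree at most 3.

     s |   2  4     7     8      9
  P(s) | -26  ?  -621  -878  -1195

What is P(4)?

-150

The 4 known points determine the degree-3 polynomial uniquely.
Write P(s) = as^3 + bs^2 + cs + d. Substituting each data point gives a linear system:
  8a + 4b + 2c + d = -26
  343a + 49b + 7c + d = -621
  512a + 64b + 8c + d = -878
  729a + 81b + 9c + d = -1195
Solving the system yields a = -1, b = -6, c = 2, d = 2.
So P(s) = -s^3 - 6s^2 + 2s + 2.
Then P(4) = -150.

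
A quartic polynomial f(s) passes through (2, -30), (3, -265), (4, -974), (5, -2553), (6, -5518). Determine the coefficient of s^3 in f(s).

Write f(s) = as^4 + bs^3 + cs^2 + ds + e. Substituting each data point gives a linear system:
  16a + 8b + 4c + 2d + e = -30
  81a + 27b + 9c + 3d + e = -265
  256a + 64b + 16c + 4d + e = -974
  625a + 125b + 25c + 5d + e = -2553
  1296a + 216b + 36c + 6d + e = -5518
Solving the system yields a = -5, b = 4, c = 2, d = 4, e = 2.
So f(s) = -5s^4 + 4s^3 + 2s^2 + 4s + 2.
The coefficient of s^3 is 4.

4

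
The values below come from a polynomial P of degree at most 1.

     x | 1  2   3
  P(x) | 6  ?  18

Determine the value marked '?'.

The 2 known points determine the degree-1 polynomial uniquely.
Write P(x) = ax + b. Substituting each data point gives a linear system:
  a + b = 6
  3a + b = 18
Solving the system yields a = 6, b = 0.
So P(x) = 6x.
Then P(2) = 12.

12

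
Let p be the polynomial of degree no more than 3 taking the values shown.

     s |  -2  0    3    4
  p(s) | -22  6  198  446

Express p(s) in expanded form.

p(s) = 6s^3 + 4s^2 - 2s + 6

Using the Lagrange interpolation formula with nodes -2, 0, 3, 4:
  L_0(s) = s(s - 3)(s - 4) / -60
  L_1(s) = (s + 2)(s - 3)(s - 4) / 24
  L_2(s) = (s + 2)s(s - 4) / -15
  L_3(s) = (s + 2)s(s - 3) / 24
Then p(s) = -22·L_0(s) + 6·L_1(s) + 198·L_2(s) + 446·L_3(s).
Expanding and collecting terms gives p(s) = 6s³ + 4s² - 2s + 6.
Check: p(4) = 446. ✓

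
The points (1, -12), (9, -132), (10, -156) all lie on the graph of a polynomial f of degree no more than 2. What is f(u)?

f(u) = -u^2 - 5u - 6

Using the Lagrange interpolation formula with nodes 1, 9, 10:
  L_0(u) = (u - 9)(u - 10) / 72
  L_1(u) = (u - 1)(u - 10) / -8
  L_2(u) = (u - 1)(u - 9) / 9
Then f(u) = -12·L_0(u) - 132·L_1(u) - 156·L_2(u).
Expanding and collecting terms gives f(u) = -u² - 5u - 6.
Check: f(9) = -132. ✓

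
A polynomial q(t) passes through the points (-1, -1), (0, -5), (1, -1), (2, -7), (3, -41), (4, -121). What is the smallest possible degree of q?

3

Forward differences of the values at t = -1, 0, 1, 2, 3, 4:
  q  : -1  -5  -1  -7  -41  -121
  Δ  : -4  4  -6  -34  -80
  Δ^2: 8  -10  -28  -46
  Δ^3: -18  -18  -18
  Δ^4: 0  0
  Δ^5: 0
The third differences are constant (-18) and nonzero, while all higher differences vanish, so the minimal degree is 3.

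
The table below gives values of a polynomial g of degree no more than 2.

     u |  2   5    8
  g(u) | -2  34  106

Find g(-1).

-2

Using the Lagrange interpolation formula with nodes 2, 5, 8:
  L_0(u) = (u - 5)(u - 8) / 18
  L_1(u) = (u - 2)(u - 8) / -9
  L_2(u) = (u - 2)(u - 5) / 18
Then g(u) = -2·L_0(u) + 34·L_1(u) + 106·L_2(u).
Expanding and collecting terms gives g(u) = 2u^2 - 2u - 6.
Evaluating at u = -1: g(-1) = -2.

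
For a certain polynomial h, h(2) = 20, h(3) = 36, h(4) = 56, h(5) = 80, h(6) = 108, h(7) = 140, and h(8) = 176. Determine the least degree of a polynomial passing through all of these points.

Forward differences of the values at u = 2, 3, 4, 5, 6, 7, 8:
  h  : 20  36  56  80  108  140  176
  Δ  : 16  20  24  28  32  36
  Δ^2: 4  4  4  4  4
  Δ^3: 0  0  0  0
  Δ^4: 0  0  0
  Δ^5: 0  0
  Δ^6: 0
The second differences are constant (4) and nonzero, while all higher differences vanish, so the minimal degree is 2.

2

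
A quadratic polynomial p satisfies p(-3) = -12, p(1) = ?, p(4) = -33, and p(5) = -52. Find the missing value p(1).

The 3 known points determine the degree-2 polynomial uniquely.
Write p(x) = ax^2 + bx + c. Substituting each data point gives a linear system:
  9a - 3b + c = -12
  16a + 4b + c = -33
  25a + 5b + c = -52
Solving the system yields a = -2, b = -1, c = 3.
So p(x) = -2x^2 - x + 3.
Then p(1) = 0.

0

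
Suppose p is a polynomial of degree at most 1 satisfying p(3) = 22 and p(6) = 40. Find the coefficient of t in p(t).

6

Write p(t) = at + b. Substituting each data point gives a linear system:
  3a + b = 22
  6a + b = 40
Solving the system yields a = 6, b = 4.
So p(t) = 6t + 4.
The leading coefficient is 6.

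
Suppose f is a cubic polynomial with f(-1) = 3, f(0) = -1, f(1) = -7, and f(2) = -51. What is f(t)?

f(t) = -6t^3 - t^2 + t - 1

Write f(t) = at^3 + bt^2 + ct + d. Substituting each data point gives a linear system:
  -a + b - c + d = 3
  d = -1
  a + b + c + d = -7
  8a + 4b + 2c + d = -51
Solving the system yields a = -6, b = -1, c = 1, d = -1.
So f(t) = -6t^3 - t^2 + t - 1.
Check: f(-1) = 3. ✓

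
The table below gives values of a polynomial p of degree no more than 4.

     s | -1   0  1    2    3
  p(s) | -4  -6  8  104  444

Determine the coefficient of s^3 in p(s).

Write p(s) = as^4 + bs^3 + cs^2 + ds + e. Substituting each data point gives a linear system:
  a - b + c - d + e = -4
  e = -6
  a + b + c + d + e = 8
  16a + 8b + 4c + 2d + e = 104
  81a + 27b + 9c + 3d + e = 444
Solving the system yields a = 4, b = 3, c = 4, d = 3, e = -6.
So p(s) = 4s^4 + 3s^3 + 4s^2 + 3s - 6.
The coefficient of s^3 is 3.

3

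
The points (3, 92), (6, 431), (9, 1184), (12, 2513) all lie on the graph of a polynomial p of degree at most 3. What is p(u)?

Using the Lagrange interpolation formula with nodes 3, 6, 9, 12:
  L_0(u) = (u - 6)(u - 9)(u - 12) / -162
  L_1(u) = (u - 3)(u - 9)(u - 12) / 54
  L_2(u) = (u - 3)(u - 6)(u - 12) / -54
  L_3(u) = (u - 3)(u - 6)(u - 9) / 162
Then p(u) = 92·L_0(u) + 431·L_1(u) + 1184·L_2(u) + 2513·L_3(u).
Expanding and collecting terms gives p(u) = u^3 + 5u^2 + 5u + 5.
Check: p(6) = 431. ✓

p(u) = u^3 + 5u^2 + 5u + 5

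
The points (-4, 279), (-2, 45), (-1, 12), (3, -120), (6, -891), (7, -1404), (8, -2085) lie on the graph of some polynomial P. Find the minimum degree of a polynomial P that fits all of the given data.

Divided differences on the nodes -4, -2, -1, 3, 6, 7, 8:
  order 0: 279  45  12  -120  -891  -1404  -2085
  order 1: -117  -33  -33  -257  -513  -681
  order 2: 28  0  -32  -64  -84
  order 3: -4  -4  -4  -4
  order 4: 0  0  0
  order 5: 0  0
  order 6: 0
The order-3 divided differences are all -4 (nonzero) and every higher order vanishes, so the data lies on a polynomial of degree exactly 3.

3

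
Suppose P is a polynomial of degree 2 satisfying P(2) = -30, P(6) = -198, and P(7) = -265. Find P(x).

P(x) = -5x^2 - 2x - 6

Write P(x) = ax^2 + bx + c. Substituting each data point gives a linear system:
  4a + 2b + c = -30
  36a + 6b + c = -198
  49a + 7b + c = -265
Solving the system yields a = -5, b = -2, c = -6.
So P(x) = -5x^2 - 2x - 6.
Check: P(6) = -198. ✓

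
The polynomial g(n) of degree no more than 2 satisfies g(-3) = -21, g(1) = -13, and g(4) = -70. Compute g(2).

Write g(n) = an^2 + bn + c. Substituting each data point gives a linear system:
  9a - 3b + c = -21
  a + b + c = -13
  16a + 4b + c = -70
Solving the system yields a = -3, b = -4, c = -6.
So g(n) = -3n² - 4n - 6.
Then g(2) = -26.

-26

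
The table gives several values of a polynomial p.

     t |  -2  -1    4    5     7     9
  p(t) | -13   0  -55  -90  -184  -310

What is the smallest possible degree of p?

2

Divided differences on the nodes -2, -1, 4, 5, 7, 9:
  order 0: -13  0  -55  -90  -184  -310
  order 1: 13  -11  -35  -47  -63
  order 2: -4  -4  -4  -4
  order 3: 0  0  0
  order 4: 0  0
  order 5: 0
The order-2 divided differences are all -4 (nonzero) and every higher order vanishes, so the data lies on a polynomial of degree exactly 2.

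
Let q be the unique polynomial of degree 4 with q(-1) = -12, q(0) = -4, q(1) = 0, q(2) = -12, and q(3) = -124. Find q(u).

Write q(u) = au^4 + bu^3 + cu^2 + du + e. Substituting each data point gives a linear system:
  a - b + c - d + e = -12
  e = -4
  a + b + c + d + e = 0
  16a + 8b + 4c + 2d + e = -12
  81a + 27b + 9c + 3d + e = -124
Solving the system yields a = -3, b = 4, c = 1, d = 2, e = -4.
So q(u) = -3u⁴ + 4u³ + u² + 2u - 4.
Check: q(1) = 0. ✓

q(u) = -3u^4 + 4u^3 + u^2 + 2u - 4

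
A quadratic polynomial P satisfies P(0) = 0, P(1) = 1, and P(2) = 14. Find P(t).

Using the Lagrange interpolation formula with nodes 0, 1, 2:
  L_0(t) = (t - 1)(t - 2) / 2
  L_1(t) = t(t - 2) / -1
  L_2(t) = t(t - 1) / 2
Then P(t) = 0·L_0(t) + 1·L_1(t) + 14·L_2(t).
Expanding and collecting terms gives P(t) = 6t² - 5t.
Check: P(0) = 0. ✓

P(t) = 6t^2 - 5t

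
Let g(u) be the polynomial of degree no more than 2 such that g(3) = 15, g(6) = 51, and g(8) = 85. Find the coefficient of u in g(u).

3

Write g(u) = au^2 + bu + c. Substituting each data point gives a linear system:
  9a + 3b + c = 15
  36a + 6b + c = 51
  64a + 8b + c = 85
Solving the system yields a = 1, b = 3, c = -3.
So g(u) = u^2 + 3u - 3.
The coefficient of u is 3.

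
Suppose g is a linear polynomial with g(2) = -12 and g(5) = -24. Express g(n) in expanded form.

Using the Lagrange interpolation formula with nodes 2, 5:
  L_0(n) = (n - 5) / -3
  L_1(n) = (n - 2) / 3
Then g(n) = -12·L_0(n) - 24·L_1(n).
Expanding and collecting terms gives g(n) = -4n - 4.
Check: g(2) = -12. ✓

g(n) = -4n - 4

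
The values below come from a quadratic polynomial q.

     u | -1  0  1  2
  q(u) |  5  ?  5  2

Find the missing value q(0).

6

On equispaced nodes a degree-2 polynomial has vanishing third forward difference, so
  - q(-1) + 3·q(0) - 3·q(1) + q(2) = 0.
Substituting the known values and solving for q(0):
  3·q(0) = 18
  q(0) = 6.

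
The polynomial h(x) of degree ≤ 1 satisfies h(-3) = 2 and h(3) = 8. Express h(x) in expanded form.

h(x) = x + 5

Write h(x) = ax + b. Substituting each data point gives a linear system:
  -3a + b = 2
  3a + b = 8
Solving the system yields a = 1, b = 5.
So h(x) = x + 5.
Check: h(-3) = 2. ✓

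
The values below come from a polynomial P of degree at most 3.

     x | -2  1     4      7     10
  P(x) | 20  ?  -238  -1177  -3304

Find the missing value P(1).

On equispaced nodes a degree-3 polynomial has vanishing fourth forward difference, so
  P(-2) - 4·P(1) + 6·P(4) - 4·P(7) + P(10) = 0.
Substituting the known values and solving for P(1):
  -4·P(1) = 4
  P(1) = -1.

-1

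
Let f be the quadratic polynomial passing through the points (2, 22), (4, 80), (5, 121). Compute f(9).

365

Using the Lagrange interpolation formula with nodes 2, 4, 5:
  L_0(n) = (n - 4)(n - 5) / 6
  L_1(n) = (n - 2)(n - 5) / -2
  L_2(n) = (n - 2)(n - 4) / 3
Then f(n) = 22·L_0(n) + 80·L_1(n) + 121·L_2(n).
Expanding and collecting terms gives f(n) = 4n^2 + 5n - 4.
Evaluating at n = 9: f(9) = 365.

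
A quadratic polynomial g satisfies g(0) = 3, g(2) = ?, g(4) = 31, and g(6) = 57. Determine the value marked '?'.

13

The 3 known points determine the degree-2 polynomial uniquely.
Write g(s) = as^2 + bs + c. Substituting each data point gives a linear system:
  c = 3
  16a + 4b + c = 31
  36a + 6b + c = 57
Solving the system yields a = 1, b = 3, c = 3.
So g(s) = s^2 + 3s + 3.
Then g(2) = 13.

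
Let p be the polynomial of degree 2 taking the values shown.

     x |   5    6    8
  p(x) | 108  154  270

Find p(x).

p(x) = 4x^2 + 2x - 2

Using the Lagrange interpolation formula with nodes 5, 6, 8:
  L_0(x) = (x - 6)(x - 8) / 3
  L_1(x) = (x - 5)(x - 8) / -2
  L_2(x) = (x - 5)(x - 6) / 6
Then p(x) = 108·L_0(x) + 154·L_1(x) + 270·L_2(x).
Expanding and collecting terms gives p(x) = 4x² + 2x - 2.
Check: p(5) = 108. ✓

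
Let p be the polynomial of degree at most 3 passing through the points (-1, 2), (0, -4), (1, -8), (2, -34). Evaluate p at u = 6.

Forward differences of the values at u = -1, 0, 1, 2:
  p  : 2  -4  -8  -34
  Δ  : -6  -4  -26
  Δ^2: 2  -22
  Δ^3: -24
The third differences are constant, confirming degree 3.
Interpolating (Newton forward form) and evaluating at u = 6 gives p(6) = -838.

-838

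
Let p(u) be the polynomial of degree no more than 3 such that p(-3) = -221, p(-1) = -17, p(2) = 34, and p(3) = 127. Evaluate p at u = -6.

Write p(u) = au^3 + bu^2 + cu + d. Substituting each data point gives a linear system:
  -27a + 9b - 3c + d = -221
  -a + b - c + d = -17
  8a + 4b + 2c + d = 34
  27a + 9b + 3c + d = 127
Solving the system yields a = 6, b = -5, c = 4, d = -2.
So p(u) = 6u^3 - 5u^2 + 4u - 2.
Then p(-6) = -1502.

-1502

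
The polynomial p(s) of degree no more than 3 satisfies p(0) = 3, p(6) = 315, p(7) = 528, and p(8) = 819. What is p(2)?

3

Write p(s) = as^3 + bs^2 + cs + d. Substituting each data point gives a linear system:
  d = 3
  216a + 36b + 6c + d = 315
  343a + 49b + 7c + d = 528
  512a + 64b + 8c + d = 819
Solving the system yields a = 2, b = -3, c = -2, d = 3.
So p(s) = 2s^3 - 3s^2 - 2s + 3.
Then p(2) = 3.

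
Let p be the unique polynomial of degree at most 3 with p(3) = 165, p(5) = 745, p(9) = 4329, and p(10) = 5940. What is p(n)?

Write p(n) = an^3 + bn^2 + cn + d. Substituting each data point gives a linear system:
  27a + 9b + 3c + d = 165
  125a + 25b + 5c + d = 745
  729a + 81b + 9c + d = 4329
  1000a + 100b + 10c + d = 5940
Solving the system yields a = 6, b = -1, c = 4, d = 0.
So p(n) = 6n³ - n² + 4n.
Check: p(5) = 745. ✓

p(n) = 6n^3 - n^2 + 4n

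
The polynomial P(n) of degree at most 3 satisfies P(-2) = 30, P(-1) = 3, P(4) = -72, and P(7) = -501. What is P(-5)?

Using the Lagrange interpolation formula with nodes -2, -1, 4, 7:
  L_0(n) = (n + 1)(n - 4)(n - 7) / -54
  L_1(n) = (n + 2)(n - 4)(n - 7) / 40
  L_2(n) = (n + 2)(n + 1)(n - 7) / -90
  L_3(n) = (n + 2)(n + 1)(n - 4) / 216
Then P(n) = 30·L_0(n) + 3·L_1(n) - 72·L_2(n) - 501·L_3(n).
Expanding and collecting terms gives P(n) = -2n^3 + 4n^2 - n - 4.
Evaluating at n = -5: P(-5) = 351.

351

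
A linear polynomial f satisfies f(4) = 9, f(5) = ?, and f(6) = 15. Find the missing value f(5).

The 2 known points determine the degree-1 polynomial uniquely.
Write f(s) = as + b. Substituting each data point gives a linear system:
  4a + b = 9
  6a + b = 15
Solving the system yields a = 3, b = -3.
So f(s) = 3s - 3.
Then f(5) = 12.

12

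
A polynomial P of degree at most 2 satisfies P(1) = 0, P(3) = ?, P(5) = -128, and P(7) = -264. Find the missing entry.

-40

The 3 known points determine the degree-2 polynomial uniquely.
Write P(x) = ax^2 + bx + c. Substituting each data point gives a linear system:
  a + b + c = 0
  25a + 5b + c = -128
  49a + 7b + c = -264
Solving the system yields a = -6, b = 4, c = 2.
So P(x) = -6x^2 + 4x + 2.
Then P(3) = -40.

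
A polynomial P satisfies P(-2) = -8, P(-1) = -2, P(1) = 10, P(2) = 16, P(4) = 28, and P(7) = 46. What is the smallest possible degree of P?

1

Divided differences on the nodes -2, -1, 1, 2, 4, 7:
  order 0: -8  -2  10  16  28  46
  order 1: 6  6  6  6  6
  order 2: 0  0  0  0
  order 3: 0  0  0
  order 4: 0  0
  order 5: 0
The order-1 divided differences are all 6 (nonzero) and every higher order vanishes, so the data lies on a polynomial of degree exactly 1.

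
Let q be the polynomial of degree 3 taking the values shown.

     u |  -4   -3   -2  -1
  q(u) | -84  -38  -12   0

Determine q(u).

q(u) = u^3 - u^2 + 2u + 4

Write q(u) = au^3 + bu^2 + cu + d. Substituting each data point gives a linear system:
  -64a + 16b - 4c + d = -84
  -27a + 9b - 3c + d = -38
  -8a + 4b - 2c + d = -12
  -a + b - c + d = 0
Solving the system yields a = 1, b = -1, c = 2, d = 4.
So q(u) = u^3 - u^2 + 2u + 4.
Check: q(-1) = 0. ✓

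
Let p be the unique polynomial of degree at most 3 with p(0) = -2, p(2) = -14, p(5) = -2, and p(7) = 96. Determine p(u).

Using the Lagrange interpolation formula with nodes 0, 2, 5, 7:
  L_0(u) = (u - 2)(u - 5)(u - 7) / -70
  L_1(u) = u(u - 5)(u - 7) / 30
  L_2(u) = u(u - 2)(u - 7) / -30
  L_3(u) = u(u - 2)(u - 5) / 70
Then p(u) = -2·L_0(u) - 14·L_1(u) - 2·L_2(u) + 96·L_3(u).
Expanding and collecting terms gives p(u) = u^3 - 5u^2 - 2.
Check: p(2) = -14. ✓

p(u) = u^3 - 5u^2 - 2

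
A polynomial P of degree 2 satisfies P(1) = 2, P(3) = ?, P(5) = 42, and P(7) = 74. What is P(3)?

18

The 3 known points determine the degree-2 polynomial uniquely.
Write P(u) = au^2 + bu + c. Substituting each data point gives a linear system:
  a + b + c = 2
  25a + 5b + c = 42
  49a + 7b + c = 74
Solving the system yields a = 1, b = 4, c = -3.
So P(u) = u² + 4u - 3.
Then P(3) = 18.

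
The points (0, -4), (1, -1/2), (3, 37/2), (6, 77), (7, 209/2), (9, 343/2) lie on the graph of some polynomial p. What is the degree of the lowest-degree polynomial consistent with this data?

Divided differences on the nodes 0, 1, 3, 6, 7, 9:
  order 0: -4  -1/2  37/2  77  209/2  343/2
  order 1: 7/2  19/2  39/2  55/2  67/2
  order 2: 2  2  2  2
  order 3: 0  0  0
  order 4: 0  0
  order 5: 0
The order-2 divided differences are all 2 (nonzero) and every higher order vanishes, so the data lies on a polynomial of degree exactly 2.

2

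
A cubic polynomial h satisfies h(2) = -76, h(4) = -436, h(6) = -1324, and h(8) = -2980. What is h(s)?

Write h(s) = as^3 + bs^2 + cs + d. Substituting each data point gives a linear system:
  8a + 4b + 2c + d = -76
  64a + 16b + 4c + d = -436
  216a + 36b + 6c + d = -1324
  512a + 64b + 8c + d = -2980
Solving the system yields a = -5, b = -6, c = -4, d = -4.
So h(s) = -5s^3 - 6s^2 - 4s - 4.
Check: h(6) = -1324. ✓

h(s) = -5s^3 - 6s^2 - 4s - 4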